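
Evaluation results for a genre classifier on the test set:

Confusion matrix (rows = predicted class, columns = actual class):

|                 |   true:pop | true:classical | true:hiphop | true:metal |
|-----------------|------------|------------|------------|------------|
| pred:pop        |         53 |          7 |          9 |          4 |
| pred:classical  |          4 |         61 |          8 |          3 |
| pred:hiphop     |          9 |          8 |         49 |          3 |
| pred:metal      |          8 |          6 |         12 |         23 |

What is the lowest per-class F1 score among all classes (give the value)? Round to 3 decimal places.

0.561

Per-class F1 score (2·TP/(2·TP+FP+FN)):
  pop: TP=53, FP=7+9+4=20, FN=4+9+8=21 → 106/147 = 0.7211
  classical: TP=61, FP=4+8+3=15, FN=7+8+6=21 → 122/158 = 0.7722
  hiphop: TP=49, FP=9+8+3=20, FN=9+8+12=29 → 98/147 = 0.6667
  metal: TP=23, FP=8+6+12=26, FN=4+3+3=10 → 46/82 = 0.5610
Lowest is class 'metal' with F1 score = 0.561.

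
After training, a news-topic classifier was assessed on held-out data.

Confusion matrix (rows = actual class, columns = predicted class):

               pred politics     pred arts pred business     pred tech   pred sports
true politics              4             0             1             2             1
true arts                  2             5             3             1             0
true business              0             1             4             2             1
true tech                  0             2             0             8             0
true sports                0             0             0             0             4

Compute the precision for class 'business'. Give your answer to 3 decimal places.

precision = TP/(TP+FP).
business: TP=4, FP=1+3+0+0=4 → 4/8 = 0.5000

0.500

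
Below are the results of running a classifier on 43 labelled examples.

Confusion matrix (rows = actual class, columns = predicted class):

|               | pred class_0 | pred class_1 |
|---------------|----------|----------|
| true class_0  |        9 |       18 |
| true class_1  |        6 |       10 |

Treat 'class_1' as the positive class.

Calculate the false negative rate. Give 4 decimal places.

0.3750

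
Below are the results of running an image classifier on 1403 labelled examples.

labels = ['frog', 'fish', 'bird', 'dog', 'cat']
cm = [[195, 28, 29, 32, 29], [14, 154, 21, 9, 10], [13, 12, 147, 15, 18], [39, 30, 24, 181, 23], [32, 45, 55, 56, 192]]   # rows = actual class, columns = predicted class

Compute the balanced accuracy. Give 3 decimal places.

0.639

Balanced accuracy = mean of per-class recall.
  frog: recall = 195/313 = 0.6230
  fish: recall = 154/208 = 0.7404
  bird: recall = 147/205 = 0.7171
  dog: recall = 181/297 = 0.6094
  cat: recall = 192/380 = 0.5053
Mean = (0.6230 + 0.7404 + 0.7171 + 0.6094 + 0.5053) / 5 = 0.639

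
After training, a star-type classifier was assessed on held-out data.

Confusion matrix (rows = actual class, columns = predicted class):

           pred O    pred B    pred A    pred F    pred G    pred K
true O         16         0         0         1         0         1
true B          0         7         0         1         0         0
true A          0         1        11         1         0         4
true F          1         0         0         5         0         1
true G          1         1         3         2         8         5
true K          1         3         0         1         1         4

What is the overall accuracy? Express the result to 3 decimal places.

Accuracy = trace / total = (16+7+11+5+8+4=51) / 80 = 51/80 = 0.638

0.638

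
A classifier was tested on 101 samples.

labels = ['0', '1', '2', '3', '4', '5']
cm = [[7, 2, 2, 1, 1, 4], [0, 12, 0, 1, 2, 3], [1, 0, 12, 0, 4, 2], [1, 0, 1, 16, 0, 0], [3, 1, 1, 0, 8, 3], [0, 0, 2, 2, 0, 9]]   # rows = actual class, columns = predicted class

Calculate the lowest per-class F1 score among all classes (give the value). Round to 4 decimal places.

0.4828

Per-class F1 score (2·TP/(2·TP+FP+FN)):
  0: TP=7, FP=0+1+1+3+0=5, FN=2+2+1+1+4=10 → 14/29 = 0.48276
  1: TP=12, FP=2+0+0+1+0=3, FN=0+0+1+2+3=6 → 24/33 = 0.72727
  2: TP=12, FP=2+0+1+1+2=6, FN=1+0+0+4+2=7 → 24/37 = 0.64865
  3: TP=16, FP=1+1+0+0+2=4, FN=1+0+1+0+0=2 → 32/38 = 0.84211
  4: TP=8, FP=1+2+4+0+0=7, FN=3+1+1+0+3=8 → 16/31 = 0.51613
  5: TP=9, FP=4+3+2+0+3=12, FN=0+0+2+2+0=4 → 18/34 = 0.52941
Lowest is class '0' with F1 score = 0.4828.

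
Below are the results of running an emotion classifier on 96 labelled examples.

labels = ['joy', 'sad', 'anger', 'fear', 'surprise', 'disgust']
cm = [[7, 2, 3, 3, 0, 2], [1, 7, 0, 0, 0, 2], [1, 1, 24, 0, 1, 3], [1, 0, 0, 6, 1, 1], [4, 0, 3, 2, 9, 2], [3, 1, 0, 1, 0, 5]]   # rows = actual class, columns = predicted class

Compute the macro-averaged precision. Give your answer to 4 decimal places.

0.5833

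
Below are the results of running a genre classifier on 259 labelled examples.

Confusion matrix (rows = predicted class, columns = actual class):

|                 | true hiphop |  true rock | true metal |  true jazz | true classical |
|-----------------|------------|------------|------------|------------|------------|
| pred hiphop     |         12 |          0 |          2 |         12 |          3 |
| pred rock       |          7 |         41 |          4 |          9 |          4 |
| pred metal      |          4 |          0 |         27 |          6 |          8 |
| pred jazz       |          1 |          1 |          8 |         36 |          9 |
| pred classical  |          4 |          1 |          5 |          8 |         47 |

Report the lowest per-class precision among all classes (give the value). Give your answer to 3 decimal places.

Per-class precision (TP/(TP+FP)):
  hiphop: TP=12, FP=0+2+12+3=17 → 12/29 = 0.4138
  rock: TP=41, FP=7+4+9+4=24 → 41/65 = 0.6308
  metal: TP=27, FP=4+0+6+8=18 → 27/45 = 0.6000
  jazz: TP=36, FP=1+1+8+9=19 → 36/55 = 0.6545
  classical: TP=47, FP=4+1+5+8=18 → 47/65 = 0.7231
Lowest is class 'hiphop' with precision = 0.414.

0.414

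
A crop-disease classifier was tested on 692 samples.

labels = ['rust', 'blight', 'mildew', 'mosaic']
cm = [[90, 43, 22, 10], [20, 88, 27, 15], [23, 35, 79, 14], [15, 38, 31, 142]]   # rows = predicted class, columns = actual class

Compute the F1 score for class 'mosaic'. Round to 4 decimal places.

Treat 'mosaic' as positive and all other classes as negative.
F1 score = 2·TP/(2·TP+FP+FN).
mosaic: TP=142, FP=15+38+31=84, FN=10+15+14=39 → 284/407 = 0.69779

0.6978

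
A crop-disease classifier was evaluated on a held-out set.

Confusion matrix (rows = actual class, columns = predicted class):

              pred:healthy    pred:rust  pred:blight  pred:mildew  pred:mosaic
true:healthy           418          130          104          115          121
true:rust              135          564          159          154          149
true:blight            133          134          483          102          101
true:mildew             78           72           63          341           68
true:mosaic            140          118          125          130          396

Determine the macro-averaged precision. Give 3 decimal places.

0.483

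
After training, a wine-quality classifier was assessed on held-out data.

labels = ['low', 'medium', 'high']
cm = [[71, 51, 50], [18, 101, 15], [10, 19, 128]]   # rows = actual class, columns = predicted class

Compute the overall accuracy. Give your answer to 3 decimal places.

0.648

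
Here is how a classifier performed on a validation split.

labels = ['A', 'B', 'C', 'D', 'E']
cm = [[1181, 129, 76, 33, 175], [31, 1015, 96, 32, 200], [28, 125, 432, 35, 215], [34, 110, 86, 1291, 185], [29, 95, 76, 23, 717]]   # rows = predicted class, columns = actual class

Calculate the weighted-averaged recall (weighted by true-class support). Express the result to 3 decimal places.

0.719

Per-class recall (TP/(TP+FN)):
  A: TP=1181, FN=31+28+34+29=122 → 1181/1303 = 0.9064
  B: TP=1015, FN=129+125+110+95=459 → 1015/1474 = 0.6886
  C: TP=432, FN=76+96+86+76=334 → 432/766 = 0.5640
  D: TP=1291, FN=33+32+35+23=123 → 1291/1414 = 0.9130
  E: TP=717, FN=175+200+215+185=775 → 717/1492 = 0.4806
Weighted-recall = Σ (supportᵢ/N)·recallᵢ with N=6449: (1303/6449)·0.9064 + (1474/6449)·0.6886 + (766/6449)·0.5640 + (1414/6449)·0.9130 + (1492/6449)·0.4806 = 0.719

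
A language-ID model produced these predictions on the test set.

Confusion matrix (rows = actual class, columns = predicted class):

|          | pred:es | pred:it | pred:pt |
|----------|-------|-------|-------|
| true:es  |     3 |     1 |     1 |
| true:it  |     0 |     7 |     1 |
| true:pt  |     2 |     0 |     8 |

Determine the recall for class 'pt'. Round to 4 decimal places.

0.8000

Take TP from the diagonal, FP from the rest of the 'pt' prediction marginal, FN from the rest of the 'pt' actual marginal.
recall = TP/(TP+FN).
pt: TP=8, FN=2+0=2 → 8/10 = 0.80000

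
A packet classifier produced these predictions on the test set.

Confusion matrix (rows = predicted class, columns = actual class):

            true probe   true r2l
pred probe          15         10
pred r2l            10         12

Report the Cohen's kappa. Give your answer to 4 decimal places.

Observed agreement pₒ = trace/N = 27/47 = 0.57447
Expected agreement pₑ = Σ (rowᵢ·colᵢ)/N² = (25·25 + 22·22)/47² = 0.50204
κ = (pₒ − pₑ)/(1 − pₑ) = (0.57447 − 0.50204)/(1 − 0.50204) = 0.1455

0.1455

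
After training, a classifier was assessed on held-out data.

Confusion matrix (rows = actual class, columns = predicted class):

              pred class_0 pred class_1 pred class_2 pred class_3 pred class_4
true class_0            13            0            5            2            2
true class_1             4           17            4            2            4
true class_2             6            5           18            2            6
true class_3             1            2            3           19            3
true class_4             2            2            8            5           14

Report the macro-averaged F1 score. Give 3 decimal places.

0.548

Per-class F1 score (2·TP/(2·TP+FP+FN)):
  class_0: TP=13, FP=4+6+1+2=13, FN=0+5+2+2=9 → 26/48 = 0.5417
  class_1: TP=17, FP=0+5+2+2=9, FN=4+4+2+4=14 → 34/57 = 0.5965
  class_2: TP=18, FP=5+4+3+8=20, FN=6+5+2+6=19 → 36/75 = 0.4800
  class_3: TP=19, FP=2+2+2+5=11, FN=1+2+3+3=9 → 38/58 = 0.6552
  class_4: TP=14, FP=2+4+6+3=15, FN=2+2+8+5=17 → 28/60 = 0.4667
Macro-F1 score = mean = (0.5417 + 0.5965 + 0.4800 + 0.6552 + 0.4667) / 5 = 0.548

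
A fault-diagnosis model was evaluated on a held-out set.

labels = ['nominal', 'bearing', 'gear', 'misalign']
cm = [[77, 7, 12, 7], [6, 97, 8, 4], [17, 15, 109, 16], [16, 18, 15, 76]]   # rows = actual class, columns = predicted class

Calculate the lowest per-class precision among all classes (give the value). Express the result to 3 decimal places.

Per-class precision (TP/(TP+FP)):
  nominal: TP=77, FP=6+17+16=39 → 77/116 = 0.6638
  bearing: TP=97, FP=7+15+18=40 → 97/137 = 0.7080
  gear: TP=109, FP=12+8+15=35 → 109/144 = 0.7569
  misalign: TP=76, FP=7+4+16=27 → 76/103 = 0.7379
Lowest is class 'nominal' with precision = 0.664.

0.664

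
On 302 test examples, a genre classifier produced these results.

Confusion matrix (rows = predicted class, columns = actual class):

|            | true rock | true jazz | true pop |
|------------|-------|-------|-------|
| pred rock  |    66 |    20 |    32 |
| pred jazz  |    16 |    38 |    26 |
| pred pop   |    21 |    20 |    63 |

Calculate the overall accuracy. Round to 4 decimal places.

0.5530

Accuracy = trace / total = (66+38+63=167) / 302 = 167/302 = 0.5530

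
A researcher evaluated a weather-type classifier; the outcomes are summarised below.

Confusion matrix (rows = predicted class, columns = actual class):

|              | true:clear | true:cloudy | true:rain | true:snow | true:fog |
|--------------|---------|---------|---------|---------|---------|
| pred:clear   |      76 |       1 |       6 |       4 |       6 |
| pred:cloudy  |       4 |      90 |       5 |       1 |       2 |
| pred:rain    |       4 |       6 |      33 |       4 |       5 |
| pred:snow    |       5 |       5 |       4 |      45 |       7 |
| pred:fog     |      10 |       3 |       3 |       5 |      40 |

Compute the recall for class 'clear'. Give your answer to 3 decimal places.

0.768

Take TP from the diagonal, FP from the rest of the 'clear' prediction marginal, FN from the rest of the 'clear' actual marginal.
recall = TP/(TP+FN).
clear: TP=76, FN=4+4+5+10=23 → 76/99 = 0.7677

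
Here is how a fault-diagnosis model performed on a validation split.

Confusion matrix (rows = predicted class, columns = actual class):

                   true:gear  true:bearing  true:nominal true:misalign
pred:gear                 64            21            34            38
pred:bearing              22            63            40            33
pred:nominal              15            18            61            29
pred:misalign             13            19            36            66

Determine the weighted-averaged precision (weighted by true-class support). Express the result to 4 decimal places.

Per-class precision (TP/(TP+FP)):
  gear: TP=64, FP=21+34+38=93 → 64/157 = 0.40764
  bearing: TP=63, FP=22+40+33=95 → 63/158 = 0.39873
  nominal: TP=61, FP=15+18+29=62 → 61/123 = 0.49593
  misalign: TP=66, FP=13+19+36=68 → 66/134 = 0.49254
Weighted-precision = Σ (supportᵢ/N)·precisionᵢ with N=572: (114/572)·0.40764 + (121/572)·0.39873 + (171/572)·0.49593 + (166/572)·0.49254 = 0.4568

0.4568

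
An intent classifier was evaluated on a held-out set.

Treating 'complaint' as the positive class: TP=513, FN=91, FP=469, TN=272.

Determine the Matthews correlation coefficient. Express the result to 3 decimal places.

0.242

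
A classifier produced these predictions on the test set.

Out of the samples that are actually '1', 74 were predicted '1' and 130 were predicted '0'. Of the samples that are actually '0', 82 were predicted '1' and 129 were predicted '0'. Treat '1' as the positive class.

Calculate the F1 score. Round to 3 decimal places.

Precision = TP/(TP+FP) = 74/156 = 0.4744
Recall = TP/(TP+FN) = 74/204 = 0.3627
F1 = 2·TP/(2·TP+FP+FN) = 148/360 = 0.411

0.411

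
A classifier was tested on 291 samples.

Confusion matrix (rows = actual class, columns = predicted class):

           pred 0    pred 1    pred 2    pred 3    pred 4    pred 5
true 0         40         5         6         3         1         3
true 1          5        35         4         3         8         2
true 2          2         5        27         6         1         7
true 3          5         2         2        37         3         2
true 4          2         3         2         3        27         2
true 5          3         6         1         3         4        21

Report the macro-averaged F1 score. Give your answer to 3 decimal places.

0.637

Per-class F1 score (2·TP/(2·TP+FP+FN)):
  0: TP=40, FP=5+2+5+2+3=17, FN=5+6+3+1+3=18 → 80/115 = 0.6957
  1: TP=35, FP=5+5+2+3+6=21, FN=5+4+3+8+2=22 → 70/113 = 0.6195
  2: TP=27, FP=6+4+2+2+1=15, FN=2+5+6+1+7=21 → 54/90 = 0.6000
  3: TP=37, FP=3+3+6+3+3=18, FN=5+2+2+3+2=14 → 74/106 = 0.6981
  4: TP=27, FP=1+8+1+3+4=17, FN=2+3+2+3+2=12 → 54/83 = 0.6506
  5: TP=21, FP=3+2+7+2+2=16, FN=3+6+1+3+4=17 → 42/75 = 0.5600
Macro-F1 score = mean = (0.6957 + 0.6195 + 0.6000 + 0.6981 + 0.6506 + 0.5600) / 6 = 0.637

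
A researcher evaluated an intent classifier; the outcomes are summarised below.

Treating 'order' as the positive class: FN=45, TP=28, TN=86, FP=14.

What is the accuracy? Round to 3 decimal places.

Accuracy = (TP+TN)/N = (28+86)/173 = 0.659

0.659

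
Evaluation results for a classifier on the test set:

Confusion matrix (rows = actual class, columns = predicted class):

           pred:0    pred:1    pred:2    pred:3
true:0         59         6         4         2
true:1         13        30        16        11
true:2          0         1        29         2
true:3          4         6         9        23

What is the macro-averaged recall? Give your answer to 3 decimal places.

0.678

Per-class recall (TP/(TP+FN)):
  0: TP=59, FN=6+4+2=12 → 59/71 = 0.8310
  1: TP=30, FN=13+16+11=40 → 30/70 = 0.4286
  2: TP=29, FN=0+1+2=3 → 29/32 = 0.9063
  3: TP=23, FN=4+6+9=19 → 23/42 = 0.5476
Macro-recall = mean = (0.8310 + 0.4286 + 0.9063 + 0.5476) / 4 = 0.678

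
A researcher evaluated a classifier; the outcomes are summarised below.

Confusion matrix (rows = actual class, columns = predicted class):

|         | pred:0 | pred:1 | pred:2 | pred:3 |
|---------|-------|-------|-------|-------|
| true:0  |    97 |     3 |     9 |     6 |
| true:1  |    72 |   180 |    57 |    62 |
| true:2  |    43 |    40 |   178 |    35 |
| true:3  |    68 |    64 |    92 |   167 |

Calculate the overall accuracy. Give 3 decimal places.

0.530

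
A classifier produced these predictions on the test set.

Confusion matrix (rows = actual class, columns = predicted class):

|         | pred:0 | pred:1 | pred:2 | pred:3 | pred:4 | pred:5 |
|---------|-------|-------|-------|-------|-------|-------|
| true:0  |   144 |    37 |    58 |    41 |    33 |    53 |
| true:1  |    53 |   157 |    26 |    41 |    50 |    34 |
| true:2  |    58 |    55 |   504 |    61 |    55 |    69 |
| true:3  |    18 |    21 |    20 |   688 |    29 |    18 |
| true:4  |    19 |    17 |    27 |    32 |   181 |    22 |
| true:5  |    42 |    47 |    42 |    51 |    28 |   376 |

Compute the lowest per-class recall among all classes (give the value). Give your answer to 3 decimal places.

Per-class recall (TP/(TP+FN)):
  0: TP=144, FN=37+58+41+33+53=222 → 144/366 = 0.3934
  1: TP=157, FN=53+26+41+50+34=204 → 157/361 = 0.4349
  2: TP=504, FN=58+55+61+55+69=298 → 504/802 = 0.6284
  3: TP=688, FN=18+21+20+29+18=106 → 688/794 = 0.8665
  4: TP=181, FN=19+17+27+32+22=117 → 181/298 = 0.6074
  5: TP=376, FN=42+47+42+51+28=210 → 376/586 = 0.6416
Lowest is class '0' with recall = 0.393.

0.393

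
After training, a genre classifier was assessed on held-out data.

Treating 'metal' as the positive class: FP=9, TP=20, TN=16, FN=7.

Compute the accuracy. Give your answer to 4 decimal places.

Accuracy = (TP+TN)/N = (20+16)/52 = 0.6923

0.6923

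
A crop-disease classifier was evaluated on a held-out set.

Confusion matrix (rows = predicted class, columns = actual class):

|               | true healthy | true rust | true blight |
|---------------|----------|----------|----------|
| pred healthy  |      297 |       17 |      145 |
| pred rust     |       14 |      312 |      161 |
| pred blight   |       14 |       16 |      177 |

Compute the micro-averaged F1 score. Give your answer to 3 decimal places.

Micro-averaging pools counts across classes: ΣTP=786, ΣFP=367, ΣFN=367.
Micro-F1 score = 2·TP/(2·TP+FP+FN) on pooled counts = 0.682 (equals overall accuracy in single-label multiclass).

0.682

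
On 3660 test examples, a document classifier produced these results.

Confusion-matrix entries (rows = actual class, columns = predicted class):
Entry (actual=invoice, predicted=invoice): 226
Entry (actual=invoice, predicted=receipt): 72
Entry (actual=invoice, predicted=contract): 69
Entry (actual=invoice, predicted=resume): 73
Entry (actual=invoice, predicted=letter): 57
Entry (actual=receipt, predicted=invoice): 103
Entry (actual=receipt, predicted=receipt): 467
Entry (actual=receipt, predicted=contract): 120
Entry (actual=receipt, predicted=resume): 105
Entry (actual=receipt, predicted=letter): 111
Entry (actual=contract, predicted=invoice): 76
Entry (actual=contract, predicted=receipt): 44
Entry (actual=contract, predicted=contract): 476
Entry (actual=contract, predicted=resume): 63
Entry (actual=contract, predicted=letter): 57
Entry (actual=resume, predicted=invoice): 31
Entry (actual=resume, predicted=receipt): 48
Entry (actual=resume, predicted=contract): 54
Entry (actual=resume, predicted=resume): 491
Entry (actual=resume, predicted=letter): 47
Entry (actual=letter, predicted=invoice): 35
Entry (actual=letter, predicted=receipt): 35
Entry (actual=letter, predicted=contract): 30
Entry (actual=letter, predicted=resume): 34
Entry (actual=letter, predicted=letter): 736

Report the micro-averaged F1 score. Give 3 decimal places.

Micro-averaging pools counts across classes: ΣTP=2396, ΣFP=1264, ΣFN=1264.
Micro-F1 score = 2·TP/(2·TP+FP+FN) on pooled counts = 0.655 (equals overall accuracy in single-label multiclass).

0.655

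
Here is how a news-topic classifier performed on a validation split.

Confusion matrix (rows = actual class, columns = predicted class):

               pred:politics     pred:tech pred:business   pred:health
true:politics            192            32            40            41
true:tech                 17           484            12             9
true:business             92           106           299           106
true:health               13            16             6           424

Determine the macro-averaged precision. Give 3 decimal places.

0.735

Per-class precision (TP/(TP+FP)):
  politics: TP=192, FP=17+92+13=122 → 192/314 = 0.6115
  tech: TP=484, FP=32+106+16=154 → 484/638 = 0.7586
  business: TP=299, FP=40+12+6=58 → 299/357 = 0.8375
  health: TP=424, FP=41+9+106=156 → 424/580 = 0.7310
Macro-precision = mean = (0.6115 + 0.7586 + 0.8375 + 0.7310) / 4 = 0.735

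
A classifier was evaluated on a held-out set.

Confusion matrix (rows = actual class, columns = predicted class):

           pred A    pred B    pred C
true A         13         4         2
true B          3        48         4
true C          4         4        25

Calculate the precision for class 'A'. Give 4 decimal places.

One-vs-rest for 'A': TP = diagonal; FP = other classes predicted 'A'; FN = 'A' predicted as other.
precision = TP/(TP+FP).
A: TP=13, FP=3+4=7 → 13/20 = 0.65000

0.6500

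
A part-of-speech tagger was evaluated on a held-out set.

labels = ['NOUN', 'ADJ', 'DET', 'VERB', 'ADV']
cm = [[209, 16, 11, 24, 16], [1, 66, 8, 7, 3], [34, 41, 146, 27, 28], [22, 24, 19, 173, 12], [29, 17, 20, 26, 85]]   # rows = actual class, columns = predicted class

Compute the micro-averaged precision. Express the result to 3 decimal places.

0.638

Micro-averaging pools counts across classes: ΣTP=679, ΣFP=385, ΣFN=385.
Micro-precision = TP/(TP+FP) on pooled counts = 0.638 (equals overall accuracy in single-label multiclass).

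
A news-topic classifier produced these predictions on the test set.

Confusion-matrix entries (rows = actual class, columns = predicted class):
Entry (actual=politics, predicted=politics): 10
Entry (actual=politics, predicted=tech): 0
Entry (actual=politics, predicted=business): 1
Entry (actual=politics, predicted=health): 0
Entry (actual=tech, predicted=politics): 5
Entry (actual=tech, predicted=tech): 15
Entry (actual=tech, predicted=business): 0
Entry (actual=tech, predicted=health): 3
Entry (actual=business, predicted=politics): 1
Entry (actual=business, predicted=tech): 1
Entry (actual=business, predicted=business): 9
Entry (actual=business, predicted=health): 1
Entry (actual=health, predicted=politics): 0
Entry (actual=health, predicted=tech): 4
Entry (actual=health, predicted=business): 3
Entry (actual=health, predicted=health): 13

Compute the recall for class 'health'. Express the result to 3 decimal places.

Take TP from the diagonal, FP from the rest of the 'health' prediction marginal, FN from the rest of the 'health' actual marginal.
recall = TP/(TP+FN).
health: TP=13, FN=0+4+3=7 → 13/20 = 0.6500

0.650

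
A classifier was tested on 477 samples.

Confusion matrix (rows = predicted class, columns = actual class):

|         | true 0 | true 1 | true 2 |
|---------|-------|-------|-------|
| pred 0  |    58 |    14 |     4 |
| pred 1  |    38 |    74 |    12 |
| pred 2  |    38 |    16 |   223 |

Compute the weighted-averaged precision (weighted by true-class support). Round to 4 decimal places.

0.7479

Per-class precision (TP/(TP+FP)):
  0: TP=58, FP=14+4=18 → 58/76 = 0.76316
  1: TP=74, FP=38+12=50 → 74/124 = 0.59677
  2: TP=223, FP=38+16=54 → 223/277 = 0.80505
Weighted-precision = Σ (supportᵢ/N)·precisionᵢ with N=477: (134/477)·0.76316 + (104/477)·0.59677 + (239/477)·0.80505 = 0.7479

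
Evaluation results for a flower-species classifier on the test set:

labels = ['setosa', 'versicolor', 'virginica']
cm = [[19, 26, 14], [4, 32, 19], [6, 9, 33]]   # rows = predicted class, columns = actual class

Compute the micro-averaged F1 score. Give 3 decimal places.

Micro-averaging pools counts across classes: ΣTP=84, ΣFP=78, ΣFN=78.
Micro-F1 score = 2·TP/(2·TP+FP+FN) on pooled counts = 0.519 (equals overall accuracy in single-label multiclass).

0.519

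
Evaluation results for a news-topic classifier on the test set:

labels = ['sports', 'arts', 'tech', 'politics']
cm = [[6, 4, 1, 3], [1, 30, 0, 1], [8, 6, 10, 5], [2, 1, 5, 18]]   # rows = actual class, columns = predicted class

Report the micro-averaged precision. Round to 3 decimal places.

Micro-averaging pools counts across classes: ΣTP=64, ΣFP=37, ΣFN=37.
Micro-precision = TP/(TP+FP) on pooled counts = 0.634 (equals overall accuracy in single-label multiclass).

0.634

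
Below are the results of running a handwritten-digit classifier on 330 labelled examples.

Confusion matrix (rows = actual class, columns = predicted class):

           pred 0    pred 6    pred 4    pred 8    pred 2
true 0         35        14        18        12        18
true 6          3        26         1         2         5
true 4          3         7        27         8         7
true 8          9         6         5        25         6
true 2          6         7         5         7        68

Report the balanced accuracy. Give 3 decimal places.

0.561

Balanced accuracy = mean of per-class recall.
  0: recall = 35/97 = 0.3608
  6: recall = 26/37 = 0.7027
  4: recall = 27/52 = 0.5192
  8: recall = 25/51 = 0.4902
  2: recall = 68/93 = 0.7312
Mean = (0.3608 + 0.7027 + 0.5192 + 0.4902 + 0.7312) / 5 = 0.561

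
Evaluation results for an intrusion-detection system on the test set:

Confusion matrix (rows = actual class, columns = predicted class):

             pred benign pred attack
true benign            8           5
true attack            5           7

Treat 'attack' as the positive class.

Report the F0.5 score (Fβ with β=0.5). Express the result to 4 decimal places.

0.5833

Fβ = (1+β²)·TP / ((1+β²)·TP + β²·FN + FP), with β²=1/4
= 1.25·7 / (1.25·7 + 0.25·5 + 5) = 0.5833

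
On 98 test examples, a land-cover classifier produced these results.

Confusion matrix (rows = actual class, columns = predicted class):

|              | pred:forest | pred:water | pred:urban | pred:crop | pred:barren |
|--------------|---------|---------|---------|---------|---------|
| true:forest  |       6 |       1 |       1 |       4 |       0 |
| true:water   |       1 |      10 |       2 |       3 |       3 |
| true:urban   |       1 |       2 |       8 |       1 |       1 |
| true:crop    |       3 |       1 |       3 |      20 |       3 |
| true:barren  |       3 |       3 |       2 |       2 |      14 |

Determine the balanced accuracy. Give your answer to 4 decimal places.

0.5783

Balanced accuracy = mean of per-class recall.
  forest: recall = 6/12 = 0.50000
  water: recall = 10/19 = 0.52632
  urban: recall = 8/13 = 0.61538
  crop: recall = 20/30 = 0.66667
  barren: recall = 14/24 = 0.58333
Mean = (0.50000 + 0.52632 + 0.61538 + 0.66667 + 0.58333) / 5 = 0.5783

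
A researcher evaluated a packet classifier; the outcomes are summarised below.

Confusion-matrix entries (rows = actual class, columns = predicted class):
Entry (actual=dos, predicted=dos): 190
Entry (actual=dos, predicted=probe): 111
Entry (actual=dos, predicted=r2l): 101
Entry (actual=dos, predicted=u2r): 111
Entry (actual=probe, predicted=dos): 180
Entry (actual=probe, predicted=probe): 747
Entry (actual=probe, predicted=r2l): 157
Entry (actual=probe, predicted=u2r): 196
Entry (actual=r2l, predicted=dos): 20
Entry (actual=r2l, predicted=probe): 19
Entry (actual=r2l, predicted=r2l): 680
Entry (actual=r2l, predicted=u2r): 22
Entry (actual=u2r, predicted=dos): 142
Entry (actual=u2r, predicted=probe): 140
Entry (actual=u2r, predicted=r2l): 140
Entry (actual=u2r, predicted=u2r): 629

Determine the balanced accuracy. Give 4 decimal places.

Balanced accuracy = mean of per-class recall.
  dos: recall = 190/513 = 0.37037
  probe: recall = 747/1280 = 0.58359
  r2l: recall = 680/741 = 0.91768
  u2r: recall = 629/1051 = 0.59848
Mean = (0.37037 + 0.58359 + 0.91768 + 0.59848) / 4 = 0.6175

0.6175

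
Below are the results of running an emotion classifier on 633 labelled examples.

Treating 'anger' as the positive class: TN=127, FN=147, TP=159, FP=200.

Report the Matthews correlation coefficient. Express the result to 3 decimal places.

MCC = (TP·TN − FP·FN) / √((TP+FP)(TP+FN)(TN+FP)(TN+FN))
Numerator = 159·127 − 200·147 = -9207
Denominator = √(359·306·327·274) = √9842698692 = 99210.3759
MCC = -9207 / 99210.3759 = -0.093

-0.093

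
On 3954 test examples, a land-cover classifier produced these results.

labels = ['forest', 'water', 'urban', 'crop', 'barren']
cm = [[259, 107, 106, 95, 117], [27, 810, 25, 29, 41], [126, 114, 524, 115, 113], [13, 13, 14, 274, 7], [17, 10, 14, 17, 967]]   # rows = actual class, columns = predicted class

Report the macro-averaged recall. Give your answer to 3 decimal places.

0.715

Per-class recall (TP/(TP+FN)):
  forest: TP=259, FN=107+106+95+117=425 → 259/684 = 0.3787
  water: TP=810, FN=27+25+29+41=122 → 810/932 = 0.8691
  urban: TP=524, FN=126+114+115+113=468 → 524/992 = 0.5282
  crop: TP=274, FN=13+13+14+7=47 → 274/321 = 0.8536
  barren: TP=967, FN=17+10+14+17=58 → 967/1025 = 0.9434
Macro-recall = mean = (0.3787 + 0.8691 + 0.5282 + 0.8536 + 0.9434) / 5 = 0.715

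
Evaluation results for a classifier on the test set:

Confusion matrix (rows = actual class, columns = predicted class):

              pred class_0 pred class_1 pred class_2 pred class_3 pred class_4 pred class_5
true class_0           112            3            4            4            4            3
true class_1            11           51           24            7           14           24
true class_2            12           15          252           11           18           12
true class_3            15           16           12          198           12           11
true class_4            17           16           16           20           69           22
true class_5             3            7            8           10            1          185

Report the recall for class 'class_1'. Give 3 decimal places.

0.389

Take TP from the diagonal, FP from the rest of the 'class_1' prediction marginal, FN from the rest of the 'class_1' actual marginal.
recall = TP/(TP+FN).
class_1: TP=51, FN=11+24+7+14+24=80 → 51/131 = 0.3893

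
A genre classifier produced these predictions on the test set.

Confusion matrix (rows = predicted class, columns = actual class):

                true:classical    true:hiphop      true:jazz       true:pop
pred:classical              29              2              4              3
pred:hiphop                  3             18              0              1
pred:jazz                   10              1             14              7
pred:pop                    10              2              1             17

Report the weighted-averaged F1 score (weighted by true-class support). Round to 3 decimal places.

0.646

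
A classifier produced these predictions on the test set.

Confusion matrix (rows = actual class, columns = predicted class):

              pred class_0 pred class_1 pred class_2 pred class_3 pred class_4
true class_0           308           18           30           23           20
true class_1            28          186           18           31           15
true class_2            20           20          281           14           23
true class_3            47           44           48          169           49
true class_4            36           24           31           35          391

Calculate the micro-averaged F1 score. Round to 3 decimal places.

Micro-averaging pools counts across classes: ΣTP=1335, ΣFP=574, ΣFN=574.
Micro-F1 score = 2·TP/(2·TP+FP+FN) on pooled counts = 0.699 (equals overall accuracy in single-label multiclass).

0.699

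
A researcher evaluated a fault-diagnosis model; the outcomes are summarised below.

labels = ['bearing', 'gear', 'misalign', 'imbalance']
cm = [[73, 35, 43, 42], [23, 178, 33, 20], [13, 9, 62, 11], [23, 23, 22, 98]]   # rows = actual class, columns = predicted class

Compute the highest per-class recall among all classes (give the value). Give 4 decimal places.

Per-class recall (TP/(TP+FN)):
  bearing: TP=73, FN=35+43+42=120 → 73/193 = 0.37824
  gear: TP=178, FN=23+33+20=76 → 178/254 = 0.70079
  misalign: TP=62, FN=13+9+11=33 → 62/95 = 0.65263
  imbalance: TP=98, FN=23+23+22=68 → 98/166 = 0.59036
Highest is class 'gear' with recall = 0.7008.

0.7008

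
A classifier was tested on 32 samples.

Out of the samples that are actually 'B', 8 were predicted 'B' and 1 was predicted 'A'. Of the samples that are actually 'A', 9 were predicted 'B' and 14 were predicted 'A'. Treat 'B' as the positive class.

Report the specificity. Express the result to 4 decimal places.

0.6087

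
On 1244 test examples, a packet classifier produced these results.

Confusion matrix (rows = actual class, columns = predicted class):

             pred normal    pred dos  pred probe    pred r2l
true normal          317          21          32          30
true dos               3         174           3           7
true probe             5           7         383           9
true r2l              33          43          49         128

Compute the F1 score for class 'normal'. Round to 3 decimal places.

0.836

One-vs-rest for 'normal': TP = diagonal; FP = other classes predicted 'normal'; FN = 'normal' predicted as other.
F1 score = 2·TP/(2·TP+FP+FN).
normal: TP=317, FP=3+5+33=41, FN=21+32+30=83 → 634/758 = 0.8364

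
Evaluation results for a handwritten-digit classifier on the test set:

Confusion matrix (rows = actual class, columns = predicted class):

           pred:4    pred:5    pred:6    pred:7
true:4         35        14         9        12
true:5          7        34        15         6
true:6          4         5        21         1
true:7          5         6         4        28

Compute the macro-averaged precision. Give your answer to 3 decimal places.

Per-class precision (TP/(TP+FP)):
  4: TP=35, FP=7+4+5=16 → 35/51 = 0.6863
  5: TP=34, FP=14+5+6=25 → 34/59 = 0.5763
  6: TP=21, FP=9+15+4=28 → 21/49 = 0.4286
  7: TP=28, FP=12+6+1=19 → 28/47 = 0.5957
Macro-precision = mean = (0.6863 + 0.5763 + 0.4286 + 0.5957) / 4 = 0.572

0.572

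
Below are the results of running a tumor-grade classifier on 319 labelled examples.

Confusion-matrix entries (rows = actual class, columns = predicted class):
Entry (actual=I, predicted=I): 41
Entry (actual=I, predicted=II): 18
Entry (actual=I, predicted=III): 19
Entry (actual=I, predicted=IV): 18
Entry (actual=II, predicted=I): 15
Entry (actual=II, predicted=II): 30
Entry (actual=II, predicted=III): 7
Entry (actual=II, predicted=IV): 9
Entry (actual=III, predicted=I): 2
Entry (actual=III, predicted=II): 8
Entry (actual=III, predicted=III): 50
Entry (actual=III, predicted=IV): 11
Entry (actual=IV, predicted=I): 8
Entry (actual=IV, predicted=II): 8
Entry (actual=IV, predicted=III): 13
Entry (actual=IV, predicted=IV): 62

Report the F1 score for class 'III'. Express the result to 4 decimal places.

Take TP from the diagonal, FP from the rest of the 'III' prediction marginal, FN from the rest of the 'III' actual marginal.
F1 score = 2·TP/(2·TP+FP+FN).
III: TP=50, FP=19+7+13=39, FN=2+8+11=21 → 100/160 = 0.62500

0.6250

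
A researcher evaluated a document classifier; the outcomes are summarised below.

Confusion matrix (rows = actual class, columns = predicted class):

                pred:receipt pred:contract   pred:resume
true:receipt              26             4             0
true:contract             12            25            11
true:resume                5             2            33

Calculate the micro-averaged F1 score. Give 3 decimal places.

Micro-averaging pools counts across classes: ΣTP=84, ΣFP=34, ΣFN=34.
Micro-F1 score = 2·TP/(2·TP+FP+FN) on pooled counts = 0.712 (equals overall accuracy in single-label multiclass).

0.712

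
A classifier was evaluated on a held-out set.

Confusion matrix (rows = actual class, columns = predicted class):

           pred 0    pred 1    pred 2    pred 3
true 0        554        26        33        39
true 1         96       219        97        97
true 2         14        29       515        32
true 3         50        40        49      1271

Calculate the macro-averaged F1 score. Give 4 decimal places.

0.7594

Per-class F1 score (2·TP/(2·TP+FP+FN)):
  0: TP=554, FP=96+14+50=160, FN=26+33+39=98 → 1108/1366 = 0.81113
  1: TP=219, FP=26+29+40=95, FN=96+97+97=290 → 438/823 = 0.53220
  2: TP=515, FP=33+97+49=179, FN=14+29+32=75 → 1030/1284 = 0.80218
  3: TP=1271, FP=39+97+32=168, FN=50+40+49=139 → 2542/2849 = 0.89224
Macro-F1 score = mean = (0.81113 + 0.53220 + 0.80218 + 0.89224) / 4 = 0.7594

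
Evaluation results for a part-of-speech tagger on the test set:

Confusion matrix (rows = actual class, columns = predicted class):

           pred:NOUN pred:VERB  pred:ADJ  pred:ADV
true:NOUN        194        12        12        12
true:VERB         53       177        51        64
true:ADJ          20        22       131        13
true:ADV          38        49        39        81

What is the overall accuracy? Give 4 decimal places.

Accuracy = trace / total = (194+177+131+81=583) / 968 = 583/968 = 0.6023

0.6023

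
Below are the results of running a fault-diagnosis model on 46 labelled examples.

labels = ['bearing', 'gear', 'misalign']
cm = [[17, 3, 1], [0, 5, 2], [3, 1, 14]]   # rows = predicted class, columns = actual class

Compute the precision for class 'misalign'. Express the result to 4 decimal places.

0.7778

One-vs-rest for 'misalign': TP = diagonal; FP = other classes predicted 'misalign'; FN = 'misalign' predicted as other.
precision = TP/(TP+FP).
misalign: TP=14, FP=3+1=4 → 14/18 = 0.77778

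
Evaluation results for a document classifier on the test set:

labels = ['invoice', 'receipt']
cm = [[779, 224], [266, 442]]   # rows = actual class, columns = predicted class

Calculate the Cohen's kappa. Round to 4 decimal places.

Observed agreement pₒ = trace/N = 1221/1711 = 0.71362
Expected agreement pₑ = Σ (rowᵢ·colᵢ)/N² = (1003·1045 + 708·666)/1711² = 0.51910
κ = (pₒ − pₑ)/(1 − pₑ) = (0.71362 − 0.51910)/(1 − 0.51910) = 0.4045

0.4045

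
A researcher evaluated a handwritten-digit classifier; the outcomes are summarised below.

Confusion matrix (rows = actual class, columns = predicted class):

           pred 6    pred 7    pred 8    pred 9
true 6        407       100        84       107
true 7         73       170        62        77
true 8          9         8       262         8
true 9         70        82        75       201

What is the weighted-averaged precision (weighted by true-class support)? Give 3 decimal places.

0.592

Per-class precision (TP/(TP+FP)):
  6: TP=407, FP=73+9+70=152 → 407/559 = 0.7281
  7: TP=170, FP=100+8+82=190 → 170/360 = 0.4722
  8: TP=262, FP=84+62+75=221 → 262/483 = 0.5424
  9: TP=201, FP=107+77+8=192 → 201/393 = 0.5115
Weighted-precision = Σ (supportᵢ/N)·precisionᵢ with N=1795: (698/1795)·0.7281 + (382/1795)·0.4722 + (287/1795)·0.5424 + (428/1795)·0.5115 = 0.592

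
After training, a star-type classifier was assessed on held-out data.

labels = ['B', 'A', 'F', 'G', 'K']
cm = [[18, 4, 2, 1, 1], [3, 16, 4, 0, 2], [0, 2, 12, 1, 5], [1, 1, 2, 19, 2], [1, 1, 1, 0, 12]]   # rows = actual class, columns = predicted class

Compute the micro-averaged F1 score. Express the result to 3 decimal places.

Micro-averaging pools counts across classes: ΣTP=77, ΣFP=34, ΣFN=34.
Micro-F1 score = 2·TP/(2·TP+FP+FN) on pooled counts = 0.694 (equals overall accuracy in single-label multiclass).

0.694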